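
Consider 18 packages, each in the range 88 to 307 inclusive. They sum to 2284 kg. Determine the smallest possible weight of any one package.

88

Minimizing one value means maximizing the remaining 17.
The other 17 can take up 17 × 307 = 5219 ≥ 2284 − 88, so one package can sit at its floor of 88.
Achievable: one at 88 and the other 17 totalling 2196, which fits since 17 × 88 ≤ 2196 ≤ 17 × 307.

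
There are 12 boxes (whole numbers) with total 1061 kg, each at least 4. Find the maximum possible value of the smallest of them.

88

The 12 values sum to 1061, so their minimum is at most ⌊1061/12⌋ = 88.
Equality holds with 7 values of 88 and 5 values of 89.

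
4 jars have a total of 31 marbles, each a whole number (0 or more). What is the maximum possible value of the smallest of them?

The average is 31/4 < 8, so some value is ≤ 7.
Taking 1 copy of 7 and 3 copies of 8 gives exactly 31, so 7 is attained.

7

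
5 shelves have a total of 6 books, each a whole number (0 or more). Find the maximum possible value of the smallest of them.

If every one of the 5 were at least 2, the total would be at least 5 × 2 = 10 > 6.
Equality holds with 4 values of 1 and 1 value of 2.

1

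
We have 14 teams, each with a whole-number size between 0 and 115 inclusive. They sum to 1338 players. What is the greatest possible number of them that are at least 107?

Suppose k of them are at least 107. Those contribute at least 107 each and the other 14 − k at least 0 each.
So the total is at least 107k + 0(14 − k) = 0 + 107k. This must be ≤ 1338, giving k ≤ 12.
k = 12 is achieved by 12 values at 107 and 2 at 0, total 1284; add 54 to one value (staying below 107) to reach 1338.

12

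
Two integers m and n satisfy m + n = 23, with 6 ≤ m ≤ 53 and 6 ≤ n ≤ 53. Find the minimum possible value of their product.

Since m + n is fixed, pushing one of them to its bound minimizes the product.
The extreme feasible split is m = 6, n = 17, giving mn = 102.

102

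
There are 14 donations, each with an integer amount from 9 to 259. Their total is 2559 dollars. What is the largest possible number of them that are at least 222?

11

If k of the values are ≥ 222, the total is ≥ 222k + 9(14 − k).
Setting 222k + 9(14 − k) ≤ 2559 gives 213k ≤ 2433, so k ≤ 11.
k = 11 is achieved by 11 values at 222 and 3 at 9, total 2469; add 90 to one value (staying below 222) to reach 2559.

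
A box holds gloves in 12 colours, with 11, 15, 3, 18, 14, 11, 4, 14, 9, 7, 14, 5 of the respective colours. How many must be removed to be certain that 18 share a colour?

125

In the worst case you take as many as possible of each colour without reaching 18: 11 + 15 + 3 + 17 + 14 + 11 + 4 + 14 + 9 + 7 + 14 + 5 = 124.
The next one must give 18 of some colour, so 124 + 1 = 125.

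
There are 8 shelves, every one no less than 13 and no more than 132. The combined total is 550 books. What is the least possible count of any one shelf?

To make one shelf as small as possible, make the other 7 as large as possible.
The other 7 can take up 7 × 132 = 924 ≥ 550 − 13, so one shelf can sit at its floor of 13.
Achievable: one at 13 and the other 7 totalling 537, which fits since 7 × 13 ≤ 537 ≤ 7 × 132.

13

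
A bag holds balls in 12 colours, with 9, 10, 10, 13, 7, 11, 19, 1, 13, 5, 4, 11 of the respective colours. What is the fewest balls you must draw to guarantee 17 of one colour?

In the worst case you take as many as possible of each colour without reaching 17: 9 + 10 + 10 + 13 + 7 + 11 + 16 + 1 + 13 + 5 + 4 + 11 = 110.
The next one must give 17 of some colour, so 110 + 1 = 111.

111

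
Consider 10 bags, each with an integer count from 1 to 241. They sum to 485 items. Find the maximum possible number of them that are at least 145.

3

With k values at 145 or above and the rest at least 1, the sum is at least 10 + 144k.
Since the sum is 485, we need 144k ≤ 475, i.e. k ≤ 3.
k = 3 is achieved by 3 values at 145 and 7 at 1, total 442; add 43 to one value (staying below 145) to reach 485.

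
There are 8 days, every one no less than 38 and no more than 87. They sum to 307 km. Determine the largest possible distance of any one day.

41

To make one day as large as possible, make the other 7 as small as possible.
The other 7 contribute at least 7 × 38 = 266, leaving at most 307 − 266 = 41.
Since 41 ≤ 87, this is achievable: one at 41 and 7 at 38.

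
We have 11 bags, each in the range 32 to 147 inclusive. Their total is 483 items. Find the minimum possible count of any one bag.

To make one bag as small as possible, make the other 10 as large as possible.
The other 10 can take up 10 × 147 = 1470 ≥ 483 − 32, so one bag can sit at its floor of 32.
Achievable: one at 32 and the other 10 totalling 451, which fits since 10 × 32 ≤ 451 ≤ 10 × 147.

32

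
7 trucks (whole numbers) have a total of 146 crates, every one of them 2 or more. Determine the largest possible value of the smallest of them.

20

The average is 146/7 < 21, so some value is ≤ 20.
Taking 1 copy of 20 and 6 copies of 21 gives exactly 146, so 20 is attained.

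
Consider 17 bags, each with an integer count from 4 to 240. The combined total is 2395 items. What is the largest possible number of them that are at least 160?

14

With k values at 160 or above and the rest at least 4, the sum is at least 68 + 156k.
Since the sum is 2395, we need 156k ≤ 2327, i.e. k ≤ 14.
k = 14 is achieved by 14 values at 160 and 3 at 4, total 2252; add 143 to one value (staying below 160) to reach 2395.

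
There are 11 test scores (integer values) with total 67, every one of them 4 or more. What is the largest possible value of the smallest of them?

The 11 values sum to 67, so their minimum is at most ⌊67/11⌋ = 6.
Taking 10 copies of 6 and 1 copy of 7 gives exactly 67, so 6 is attained.

6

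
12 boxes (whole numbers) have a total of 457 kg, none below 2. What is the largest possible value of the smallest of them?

If every one of the 12 were at least 39, the total would be at least 12 × 39 = 468 > 457.
Taking 11 copies of 38 and 1 copy of 39 gives exactly 457, so 38 is attained.

38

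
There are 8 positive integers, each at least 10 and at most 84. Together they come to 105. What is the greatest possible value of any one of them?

Maximizing one value means minimizing the remaining 7.
The other 7 contribute at least 7 × 10 = 70, leaving at most 105 − 70 = 35.
Since 35 ≤ 84, this is achievable: one at 35 and 7 at 10.

35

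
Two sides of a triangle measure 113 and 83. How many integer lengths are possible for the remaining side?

165

The triangle inequality gives |113 − 83| < c < 113 + 83, i.e. 30 < c < 196.
So c can be any integer from 31 to 195: 165 values.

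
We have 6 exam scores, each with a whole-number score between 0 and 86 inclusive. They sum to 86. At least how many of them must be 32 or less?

4

Each value above 32 is at least 33, contributing at least 33 − 0 = 33 above the floor 0.
The sum exceeds the floor total 0 by 86, so at most ⌊86/33⌋ = 2 exceed 32, and at least 4 are ≤ 32.
Exactly 4 works: 4 values at 0 and 2 at 33 total 66; raise one of the low values by 20 (still ≤ 32) to hit 86.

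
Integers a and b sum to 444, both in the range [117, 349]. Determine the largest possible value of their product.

ab = a(444 − a) is maximized when a is as near 444/2 as the bounds allow.
Taking a = 222 and b = 222 (both in [117, 349]) gives ab = 49284.

49284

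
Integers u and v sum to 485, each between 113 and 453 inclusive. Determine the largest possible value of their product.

For a fixed sum, the product uv is largest when u and v are as close as possible.
Taking u = 242 and v = 243 (both in [113, 453]) gives uv = 58806.

58806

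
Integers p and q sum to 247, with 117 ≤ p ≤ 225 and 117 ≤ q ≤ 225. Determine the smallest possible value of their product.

Since p + q is fixed, pushing one of them to its bound minimizes the product.
At the endpoint p = 117, q = 247 − 117 = 130, so pq = 117 × 130 = 15210.

15210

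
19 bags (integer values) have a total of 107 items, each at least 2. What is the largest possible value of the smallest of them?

If every one of the 19 were at least 6, the total would be at least 19 × 6 = 114 > 107.
Achievable: 7 of them at 5 and 12 at 6 total 107.

5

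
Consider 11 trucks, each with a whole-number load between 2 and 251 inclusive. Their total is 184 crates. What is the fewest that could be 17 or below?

Let j be the number exceeding 17. Then the total is ≥ 18·j + 2·(11 − j) = 22 + 16j.
So 16j ≤ 162 and j ≤ 10; hence at least 11 − 10 = 1 are ≤ 17.
Exactly 1 works: 1 value at 2 and 10 at 18 total 182; raise one of the low values by 2 (still ≤ 17) to hit 184.

1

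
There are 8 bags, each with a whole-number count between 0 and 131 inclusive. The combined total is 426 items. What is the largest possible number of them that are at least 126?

3

With k values at 126 or above and the rest at least 0, the sum is at least 0 + 126k.
Since the sum is 426, we need 126k ≤ 426, i.e. k ≤ 3.
k = 3 is achieved by 3 values at 126 and 5 at 0, total 378; add 48 to one value (staying below 126) to reach 426.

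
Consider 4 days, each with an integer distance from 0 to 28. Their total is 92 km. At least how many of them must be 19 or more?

Suppose at most 4 − j of them reach 19; then j values are ≤ 18 and the rest ≤ 28.
The total is then ≤ 18·j + 28·(4 − j) = 112 − 10j. For this to be ≥ 92 we need j ≤ 2, so at least 4 − 2 = 2 must reach 19.
Exactly 2 works: 2 values at 28 and 2 at 18 total 92.

2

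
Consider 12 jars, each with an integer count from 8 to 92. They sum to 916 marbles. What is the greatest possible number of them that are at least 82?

11

Suppose k of them are at least 82. Those contribute at least 82 each and the other 12 − k at least 8 each.
So the total is at least 82k + 8(12 − k) = 96 + 74k. This must be ≤ 916, giving k ≤ 11.
k = 11 is achieved by 11 values at 82 and 1 at 8, total 910; add 6 to one value (staying below 82) to reach 916.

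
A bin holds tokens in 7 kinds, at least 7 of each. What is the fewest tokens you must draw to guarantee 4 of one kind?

In the worst case you draw 3 of each of the 7 kinds: 7 × 3 = 21.
One more forces 4 of some kind, so 21 + 1 = 22.

22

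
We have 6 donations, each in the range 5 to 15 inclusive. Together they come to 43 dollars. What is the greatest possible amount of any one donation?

Maximizing one value means minimizing the remaining 5.
The other 5 contribute at least 5 × 5 = 25, leaving at most 43 − 25 = 18.
But each donation is capped at 15, so the maximum is 15.
Achievable: one at 15 and the other 5 totalling 28, which fits since 5 × 5 ≤ 28 ≤ 5 × 15.

15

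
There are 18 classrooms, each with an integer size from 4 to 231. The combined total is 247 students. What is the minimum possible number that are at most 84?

Each value above 84 is at least 85, contributing at least 85 − 4 = 81 above the floor 4.
The sum exceeds the floor total 72 by 175, so at most ⌊175/81⌋ = 2 exceed 84, and at least 16 are ≤ 84.
Exactly 16 works: 16 values at 4 and 2 at 85 total 234; raise one of the low values by 13 (still ≤ 84) to hit 247.

16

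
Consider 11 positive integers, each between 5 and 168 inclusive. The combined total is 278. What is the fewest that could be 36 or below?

Each value above 36 is at least 37, contributing at least 37 − 5 = 32 above the floor 5.
The sum exceeds the floor total 55 by 223, so at most ⌊223/32⌋ = 6 exceed 36, and at least 5 are ≤ 36.
Exactly 5 works: 5 values at 5 and 6 at 37 total 247; raise one of the low values by 31 (still ≤ 36) to hit 278.

5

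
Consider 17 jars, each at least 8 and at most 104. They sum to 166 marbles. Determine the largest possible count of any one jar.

Maximizing one value means minimizing the remaining 16.
The other 16 contribute at least 16 × 8 = 128, leaving at most 166 − 128 = 38.
Since 38 ≤ 104, this is achievable: one at 38 and 16 at 8.

38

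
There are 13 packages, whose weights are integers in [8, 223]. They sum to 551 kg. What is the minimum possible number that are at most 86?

8

If only k of them are at most 86, the other 13 − k are at least 87, so the total is at least (13 − k)·87 + k·8.
This is ≤ 551, so (13 − k)·87 + 8k ≤ 551, which gives k ≥ 8.
Exactly 8 works: 8 values at 8 and 5 at 87 total 499; raise one of the low values by 52 (still ≤ 86) to hit 551.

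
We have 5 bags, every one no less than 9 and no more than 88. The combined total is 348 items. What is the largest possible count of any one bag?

To make one bag as large as possible, make the other 4 as small as possible.
The other 4 contribute at least 4 × 9 = 36, leaving at most 348 − 36 = 312.
But each bag is capped at 88, so the maximum is 88.
Achievable: one at 88 and the other 4 totalling 260, which fits since 4 × 9 ≤ 260 ≤ 4 × 88.

88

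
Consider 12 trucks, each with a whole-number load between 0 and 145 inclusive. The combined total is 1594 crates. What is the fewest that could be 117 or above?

Each value short of 117 is at most 116, costing at least 145 − 116 = 29 against the maximum total of 1740.
We can afford to lose at most 1740 − 1594 = 146, so at most ⌊146/29⌋ = 5 fall short, and at least 7 are ≥ 117.
Exactly 7 works: 7 values at 145 and 5 at 116 total 1595; lower one of the high values by 1 (still ≥ 117) to hit 1594.

7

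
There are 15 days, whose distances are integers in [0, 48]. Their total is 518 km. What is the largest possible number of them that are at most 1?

4

Suppose k of them are at most 1. Those contribute at most 1 each and the rest at most 48 each.
So the total is at most 1k + 48(15 − k) = 720 − 47k. This must still be ≥ 518, so k ≤ 4.
k = 4 is achieved by 4 values at 1 and 11 at 48, total 532; lower one of the 48's by 14 (still > 1) to reach 518.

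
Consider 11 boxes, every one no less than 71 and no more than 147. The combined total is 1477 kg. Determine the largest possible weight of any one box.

To make one box as large as possible, make the other 10 as small as possible.
The other 10 contribute at least 10 × 71 = 710, leaving at most 1477 − 710 = 767.
But each box is capped at 147, so the maximum is 147.
Achievable: one at 147 and the other 10 totalling 1330, which fits since 10 × 71 ≤ 1330 ≤ 10 × 147.

147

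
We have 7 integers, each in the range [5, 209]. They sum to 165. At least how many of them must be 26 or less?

2

If only k of them are at most 26, the other 7 − k are at least 27, so the total is at least (7 − k)·27 + k·5.
This is ≤ 165, so (7 − k)·27 + 5k ≤ 165, which gives k ≥ 2.
Exactly 2 works: 2 values at 5 and 5 at 27 total 145; raise one of the low values by 20 (still ≤ 26) to hit 165.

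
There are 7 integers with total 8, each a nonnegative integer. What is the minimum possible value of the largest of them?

Some value must be at least ⌈8/7⌉ = 2, since 7 × 1 = 7 < 8.
Achievable: 1 of them at 2 and 6 at 1 total 8.

2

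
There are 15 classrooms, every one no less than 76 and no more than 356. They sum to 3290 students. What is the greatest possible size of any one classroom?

Maximizing one value means minimizing the remaining 14.
The other 14 contribute at least 14 × 76 = 1064, leaving at most 3290 − 1064 = 2226.
But each classroom is capped at 356, so the maximum is 356.
Achievable: one at 356 and the other 14 totalling 2934, which fits since 14 × 76 ≤ 2934 ≤ 14 × 356.

356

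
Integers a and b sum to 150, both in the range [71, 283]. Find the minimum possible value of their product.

5609

For a fixed sum, ab is smallest when a and b are as far apart as possible.
At the endpoint a = 71, b = 150 − 71 = 79, so ab = 71 × 79 = 5609.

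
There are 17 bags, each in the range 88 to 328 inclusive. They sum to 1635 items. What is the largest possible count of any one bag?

Maximizing one value means minimizing the remaining 16.
The other 16 contribute at least 16 × 88 = 1408, leaving at most 1635 − 1408 = 227.
Since 227 ≤ 328, this is achievable: one at 227 and 16 at 88.

227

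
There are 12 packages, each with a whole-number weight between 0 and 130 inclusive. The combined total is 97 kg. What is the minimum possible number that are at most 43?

If only k of them are at most 43, the other 12 − k are at least 44, so the total is at least (12 − k)·44 + k·0.
This is ≤ 97, so (12 − k)·44 + 0k ≤ 97, which gives k ≥ 10.
Exactly 10 works: 10 values at 0 and 2 at 44 total 88; raise one of the low values by 9 (still ≤ 43) to hit 97.

10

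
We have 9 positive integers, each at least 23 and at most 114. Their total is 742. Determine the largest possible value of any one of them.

114

Maximizing one value means minimizing the remaining 8.
The other 8 contribute at least 8 × 23 = 184, leaving at most 742 − 184 = 558.
But each integer is capped at 114, so the maximum is 114.
Achievable: one at 114 and the other 8 totalling 628, which fits since 8 × 23 ≤ 628 ≤ 8 × 114.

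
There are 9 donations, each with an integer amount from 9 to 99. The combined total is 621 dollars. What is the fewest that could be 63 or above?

2

Suppose at most 9 − j of them reach 63; then j values are ≤ 62 and the rest ≤ 99.
The total is then ≤ 62·j + 99·(9 − j) = 891 − 37j. For this to be ≥ 621 we need j ≤ 7, so at least 9 − 7 = 2 must reach 63.
Exactly 2 works: 2 values at 99 and 7 at 62 total 632; lower one of the high values by 11 (still ≥ 63) to hit 621.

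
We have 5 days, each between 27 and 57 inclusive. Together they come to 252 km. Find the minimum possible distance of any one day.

27

Minimizing one value means maximizing the remaining 4.
The other 4 can take up 4 × 57 = 228 ≥ 252 − 27, so one day can sit at its floor of 27.
Achievable: one at 27 and the other 4 totalling 225, which fits since 4 × 27 ≤ 225 ≤ 4 × 57.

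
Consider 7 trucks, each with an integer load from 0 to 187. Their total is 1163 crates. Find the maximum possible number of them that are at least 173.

6

With k values at 173 or above and the rest at least 0, the sum is at least 0 + 173k.
Since the sum is 1163, we need 173k ≤ 1163, i.e. k ≤ 6.
k = 6 is achieved by 6 values at 173 and 1 at 0, total 1038; add 125 to one value (staying below 173) to reach 1163.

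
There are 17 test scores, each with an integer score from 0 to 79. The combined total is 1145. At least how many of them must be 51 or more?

11

Suppose at most 17 − j of them reach 51; then j values are ≤ 50 and the rest ≤ 79.
The total is then ≤ 50·j + 79·(17 − j) = 1343 − 29j. For this to be ≥ 1145 we need j ≤ 6, so at least 17 − 6 = 11 must reach 51.
Exactly 11 works: 11 values at 79 and 6 at 50 total 1169; lower one of the high values by 24 (still ≥ 51) to hit 1145.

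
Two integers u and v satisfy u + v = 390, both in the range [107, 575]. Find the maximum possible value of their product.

38025

With u + v fixed, uv peaks when the two are closest together.
Taking u = 195 and v = 195 (both in [107, 575]) gives uv = 38025.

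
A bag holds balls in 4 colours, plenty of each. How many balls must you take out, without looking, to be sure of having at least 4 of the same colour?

13

In the worst case you draw 3 of each of the 4 colours: 4 × 3 = 12.
One more forces 4 of some colour, so 12 + 1 = 13.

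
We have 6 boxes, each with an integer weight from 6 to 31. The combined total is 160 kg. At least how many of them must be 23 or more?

4

Each value short of 23 is at most 22, costing at least 31 − 22 = 9 against the maximum total of 186.
We can afford to lose at most 186 − 160 = 26, so at most ⌊26/9⌋ = 2 fall short, and at least 4 are ≥ 23.
Exactly 4 works: 4 values at 31 and 2 at 22 total 168; lower one of the high values by 8 (still ≥ 23) to hit 160.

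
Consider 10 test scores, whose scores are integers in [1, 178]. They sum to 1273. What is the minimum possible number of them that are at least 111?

Each value short of 111 is at most 110, costing at least 178 − 110 = 68 against the maximum total of 1780.
We can afford to lose at most 1780 − 1273 = 507, so at most ⌊507/68⌋ = 7 fall short, and at least 3 are ≥ 111.
Exactly 3 works: 3 values at 178 and 7 at 110 total 1304; lower one of the high values by 31 (still ≥ 111) to hit 1273.

3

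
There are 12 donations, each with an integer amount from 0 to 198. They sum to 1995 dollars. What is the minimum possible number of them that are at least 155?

If only k of them are at least 155, the other 12 − k are at most 154, so the total is at most k·198 + (12 − k)·154.
This must reach 1995, so k·198 + (12 − k)·154 ≥ 1995, giving k ≥ 4.
Exactly 4 works: 4 values at 198 and 8 at 154 total 2024; lower one of the high values by 29 (still ≥ 155) to hit 1995.

4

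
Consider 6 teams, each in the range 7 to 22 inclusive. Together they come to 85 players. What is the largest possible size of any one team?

Maximizing one value means minimizing the remaining 5.
The other 5 contribute at least 5 × 7 = 35, leaving at most 85 − 35 = 50.
But each team is capped at 22, so the maximum is 22.
Achievable: one at 22 and the other 5 totalling 63, which fits since 5 × 7 ≤ 63 ≤ 5 × 22.

22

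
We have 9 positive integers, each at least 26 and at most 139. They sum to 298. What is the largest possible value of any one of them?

90

Maximizing one value means minimizing the remaining 8.
The other 8 contribute at least 8 × 26 = 208, leaving at most 298 − 208 = 90.
Since 90 ≤ 139, this is achievable: one at 90 and 8 at 26.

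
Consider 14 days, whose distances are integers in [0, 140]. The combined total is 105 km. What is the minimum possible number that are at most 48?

12

Each value above 48 is at least 49, contributing at least 49 − 0 = 49 above the floor 0.
The sum exceeds the floor total 0 by 105, so at most ⌊105/49⌋ = 2 exceed 48, and at least 12 are ≤ 48.
Exactly 12 works: 12 values at 0 and 2 at 49 total 98; raise one of the low values by 7 (still ≤ 48) to hit 105.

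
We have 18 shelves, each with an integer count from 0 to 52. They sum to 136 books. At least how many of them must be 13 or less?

Each value above 13 is at least 14, contributing at least 14 − 0 = 14 above the floor 0.
The sum exceeds the floor total 0 by 136, so at most ⌊136/14⌋ = 9 exceed 13, and at least 9 are ≤ 13.
Exactly 9 works: 9 values at 0 and 9 at 14 total 126; raise one of the low values by 10 (still ≤ 13) to hit 136.

9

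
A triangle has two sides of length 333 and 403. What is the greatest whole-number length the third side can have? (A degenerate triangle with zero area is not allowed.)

The third side must be less than 333 + 403 = 736.
The largest integer below 736 is 735.

735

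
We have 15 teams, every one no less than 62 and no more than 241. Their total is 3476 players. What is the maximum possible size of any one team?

241

To make one team as large as possible, make the other 14 as small as possible.
The other 14 contribute at least 14 × 62 = 868, leaving at most 3476 − 868 = 2608.
But each team is capped at 241, so the maximum is 241.
Achievable: one at 241 and the other 14 totalling 3235, which fits since 14 × 62 ≤ 3235 ≤ 14 × 241.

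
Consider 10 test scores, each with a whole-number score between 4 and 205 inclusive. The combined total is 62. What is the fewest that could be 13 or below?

Let j be the number exceeding 13. Then the total is ≥ 14·j + 4·(10 − j) = 40 + 10j.
So 10j ≤ 22 and j ≤ 2; hence at least 10 − 2 = 8 are ≤ 13.
Exactly 8 works: 8 values at 4 and 2 at 14 total 60; raise one of the low values by 2 (still ≤ 13) to hit 62.

8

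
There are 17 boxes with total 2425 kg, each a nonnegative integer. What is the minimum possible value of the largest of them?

143

The 17 values sum to 2425, so their maximum is at least ⌈2425/17⌉ = 143.
Taking 6 copies of 142 and 11 copies of 143 gives exactly 2425, so 143 is attained.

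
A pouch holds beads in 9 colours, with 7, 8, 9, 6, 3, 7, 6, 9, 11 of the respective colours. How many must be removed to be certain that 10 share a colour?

65

In the worst case you take as many as possible of each colour without reaching 10: 7 + 8 + 9 + 6 + 3 + 7 + 6 + 9 + 9 = 64.
The next one must give 10 of some colour, so 64 + 1 = 65.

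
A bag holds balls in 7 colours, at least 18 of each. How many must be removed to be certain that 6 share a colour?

In the worst case you draw 5 of each of the 7 colours: 7 × 5 = 35.
One more forces 6 of some colour, so 35 + 1 = 36.

36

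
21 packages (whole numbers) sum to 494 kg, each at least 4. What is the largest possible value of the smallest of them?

The 21 values sum to 494, so their minimum is at most ⌊494/21⌋ = 23.
Achievable: 10 of them at 23 and 11 at 24 total 494.

23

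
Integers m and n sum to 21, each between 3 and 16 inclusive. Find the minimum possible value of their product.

80

mn = m(21 − m) is concave in m, so over [5, 16] it is minimized at an endpoint.
At the endpoint m = 5, n = 21 − 5 = 16, so mn = 5 × 16 = 80.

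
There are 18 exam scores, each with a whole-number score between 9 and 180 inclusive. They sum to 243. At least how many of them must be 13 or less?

2

Let j be the number exceeding 13. Then the total is ≥ 14·j + 9·(18 − j) = 162 + 5j.
So 5j ≤ 81 and j ≤ 16; hence at least 18 − 16 = 2 are ≤ 13.
Exactly 2 works: 2 values at 9 and 16 at 14 total 242; raise one of the low values by 1 (still ≤ 13) to hit 243.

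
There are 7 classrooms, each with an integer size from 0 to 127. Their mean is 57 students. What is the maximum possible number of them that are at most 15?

The total is 7 × 57 = 399.
Suppose k of them are at most 15. Those contribute at most 15 each and the rest at most 127 each.
So the total is at most 15k + 127(7 − k) = 889 − 112k. This must still be ≥ 399, so k ≤ 4.
k = 4 is achieved by 4 values at 15 and 3 at 127, total 441; lower one of the 127's by 42 (still > 15) to reach 399.

4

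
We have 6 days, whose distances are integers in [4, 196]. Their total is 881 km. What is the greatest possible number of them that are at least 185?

If k of the values are ≥ 185, the total is ≥ 185k + 4(6 − k).
Setting 185k + 4(6 − k) ≤ 881 gives 181k ≤ 857, so k ≤ 4.
k = 4 is achieved by 4 values at 185 and 2 at 4, total 748; add 133 to one value (staying below 185) to reach 881.

4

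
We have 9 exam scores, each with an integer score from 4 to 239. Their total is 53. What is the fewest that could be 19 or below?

Each value above 19 is at least 20, contributing at least 20 − 4 = 16 above the floor 4.
The sum exceeds the floor total 36 by 17, so at most ⌊17/16⌋ = 1 exceed 19, and at least 8 are ≤ 19.
Exactly 8 works: 8 values at 4 and 1 at 20 total 52; raise one of the low values by 1 (still ≤ 19) to hit 53.

8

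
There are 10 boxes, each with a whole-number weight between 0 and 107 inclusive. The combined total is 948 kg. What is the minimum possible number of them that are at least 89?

If only k of them are at least 89, the other 10 − k are at most 88, so the total is at most k·107 + (10 − k)·88.
This must reach 948, so k·107 + (10 − k)·88 ≥ 948, giving k ≥ 4.
Exactly 4 works: 4 values at 107 and 6 at 88 total 956; lower one of the high values by 8 (still ≥ 89) to hit 948.

4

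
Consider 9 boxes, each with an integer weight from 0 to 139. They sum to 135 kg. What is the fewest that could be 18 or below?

2

If only k of them are at most 18, the other 9 − k are at least 19, so the total is at least (9 − k)·19 + k·0.
This is ≤ 135, so (9 − k)·19 + 0k ≤ 135, which gives k ≥ 2.
Exactly 2 works: 2 values at 0 and 7 at 19 total 133; raise one of the low values by 2 (still ≤ 18) to hit 135.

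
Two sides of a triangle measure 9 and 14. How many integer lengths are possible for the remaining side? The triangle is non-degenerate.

17

The triangle inequality gives |9 − 14| < c < 9 + 14, i.e. 5 < c < 23.
So c can be any integer from 6 to 22: 17 values.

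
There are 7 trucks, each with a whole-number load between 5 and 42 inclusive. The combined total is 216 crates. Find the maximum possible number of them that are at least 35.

6

With k values at 35 or above and the rest at least 5, the sum is at least 35 + 30k.
Since the sum is 216, we need 30k ≤ 181, i.e. k ≤ 6.
k = 6 is achieved by 6 values at 35 and 1 at 5, total 215; add 1 to one value (staying below 35) to reach 216.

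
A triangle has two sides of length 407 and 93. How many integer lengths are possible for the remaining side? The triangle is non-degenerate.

The triangle inequality gives |407 − 93| < c < 407 + 93, i.e. 314 < c < 500.
So c can be any integer from 315 to 499: 185 values.

185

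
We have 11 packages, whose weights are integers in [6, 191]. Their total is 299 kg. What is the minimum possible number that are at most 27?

Let j be the number exceeding 27. Then the total is ≥ 28·j + 6·(11 − j) = 66 + 22j.
So 22j ≤ 233 and j ≤ 10; hence at least 11 − 10 = 1 are ≤ 27.
Exactly 1 works: 1 value at 6 and 10 at 28 total 286; raise one of the low values by 13 (still ≤ 27) to hit 299.

1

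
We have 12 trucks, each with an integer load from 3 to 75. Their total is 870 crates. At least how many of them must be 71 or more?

Each value short of 71 is at most 70, costing at least 75 − 70 = 5 against the maximum total of 900.
We can afford to lose at most 900 − 870 = 30, so at most ⌊30/5⌋ = 6 fall short, and at least 6 are ≥ 71.
Exactly 6 works: 6 values at 75 and 6 at 70 total 870.

6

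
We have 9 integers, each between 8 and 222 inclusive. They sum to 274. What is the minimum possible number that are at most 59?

If only k of them are at most 59, the other 9 − k are at least 60, so the total is at least (9 − k)·60 + k·8.
This is ≤ 274, so (9 − k)·60 + 8k ≤ 274, which gives k ≥ 6.
Exactly 6 works: 6 values at 8 and 3 at 60 total 228; raise one of the low values by 46 (still ≤ 59) to hit 274.

6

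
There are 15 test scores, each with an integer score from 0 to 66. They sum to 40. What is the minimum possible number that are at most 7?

10

If only k of them are at most 7, the other 15 − k are at least 8, so the total is at least (15 − k)·8 + k·0.
This is ≤ 40, so (15 − k)·8 + 0k ≤ 40, which gives k ≥ 10.
Exactly 10 works: 10 values at 0 and 5 at 8 total 40.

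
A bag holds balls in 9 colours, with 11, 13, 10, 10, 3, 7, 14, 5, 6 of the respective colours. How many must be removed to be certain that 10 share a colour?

67

In the worst case you take as many as possible of each colour without reaching 10: 9 + 9 + 9 + 9 + 3 + 7 + 9 + 5 + 6 = 66.
The next one must give 10 of some colour, so 66 + 1 = 67.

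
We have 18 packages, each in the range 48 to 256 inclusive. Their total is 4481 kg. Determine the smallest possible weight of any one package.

129

Minimizing one value means maximizing the remaining 17.
The other 17 contribute at most 17 × 256 = 4352, leaving at least 4481 − 4352 = 129.
Since 129 ≥ 48, this is achievable: one at 129 and 17 at 256.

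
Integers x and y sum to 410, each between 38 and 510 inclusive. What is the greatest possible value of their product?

42025

For a fixed sum, the product xy is largest when x and y are as close as possible.
Taking x = 205 and y = 205 (both in [38, 510]) gives xy = 42025.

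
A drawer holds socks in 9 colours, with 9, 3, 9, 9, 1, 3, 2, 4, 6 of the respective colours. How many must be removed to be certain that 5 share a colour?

In the worst case you take as many as possible of each colour without reaching 5: 4 + 3 + 4 + 4 + 1 + 3 + 2 + 4 + 4 = 29.
The next one must give 5 of some colour, so 29 + 1 = 30.

30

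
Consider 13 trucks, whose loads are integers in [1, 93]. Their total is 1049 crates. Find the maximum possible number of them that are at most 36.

2

Suppose k of them are at most 36. Those contribute at most 36 each and the rest at most 93 each.
So the total is at most 36k + 93(13 − k) = 1209 − 57k. This must still be ≥ 1049, so k ≤ 2.
k = 2 is achieved by 2 values at 36 and 11 at 93, total 1095; lower one of the 93's by 46 (still > 36) to reach 1049.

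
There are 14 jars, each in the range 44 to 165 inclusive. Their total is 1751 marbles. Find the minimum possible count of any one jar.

To make one jar as small as possible, make the other 13 as large as possible.
The other 13 can take up 13 × 165 = 2145 ≥ 1751 − 44, so one jar can sit at its floor of 44.
Achievable: one at 44 and the other 13 totalling 1707, which fits since 13 × 44 ≤ 1707 ≤ 13 × 165.

44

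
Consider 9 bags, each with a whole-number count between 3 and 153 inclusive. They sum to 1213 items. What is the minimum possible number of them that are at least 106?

Each value short of 106 is at most 105, costing at least 153 − 105 = 48 against the maximum total of 1377.
We can afford to lose at most 1377 − 1213 = 164, so at most ⌊164/48⌋ = 3 fall short, and at least 6 are ≥ 106.
Exactly 6 works: 6 values at 153 and 3 at 105 total 1233; lower one of the high values by 20 (still ≥ 106) to hit 1213.

6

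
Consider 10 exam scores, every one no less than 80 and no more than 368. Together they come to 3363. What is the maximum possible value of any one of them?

368

Maximizing one value means minimizing the remaining 9.
The other 9 contribute at least 9 × 80 = 720, leaving at most 3363 − 720 = 2643.
But each score is capped at 368, so the maximum is 368.
Achievable: one at 368 and the other 9 totalling 2995, which fits since 9 × 80 ≤ 2995 ≤ 9 × 368.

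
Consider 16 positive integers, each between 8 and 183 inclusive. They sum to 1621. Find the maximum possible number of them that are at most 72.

Each value at 72 or below falls at least 183 − 72 = 111 short of the ceiling 183.
The ceiling total is 16 × 183 = 2928, and we need 1621, so at most ⌊(2928 − 1621)/111⌋ = 11 can be that low.
k = 11 is achieved by 11 values at 72 and 5 at 183, total 1707; lower one of the 183's by 86 (still > 72) to reach 1621.

11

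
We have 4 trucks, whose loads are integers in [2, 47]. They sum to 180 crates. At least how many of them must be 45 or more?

Each value short of 45 is at most 44, costing at least 47 − 44 = 3 against the maximum total of 188.
We can afford to lose at most 188 − 180 = 8, so at most ⌊8/3⌋ = 2 fall short, and at least 2 are ≥ 45.
Exactly 2 works: 2 values at 47 and 2 at 44 total 182; lower one of the high values by 2 (still ≥ 45) to hit 180.

2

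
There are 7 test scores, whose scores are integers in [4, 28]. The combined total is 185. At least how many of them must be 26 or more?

Each value short of 26 is at most 25, costing at least 28 − 25 = 3 against the maximum total of 196.
We can afford to lose at most 196 − 185 = 11, so at most ⌊11/3⌋ = 3 fall short, and at least 4 are ≥ 26.
Exactly 4 works: 4 values at 28 and 3 at 25 total 187; lower one of the high values by 2 (still ≥ 26) to hit 185.

4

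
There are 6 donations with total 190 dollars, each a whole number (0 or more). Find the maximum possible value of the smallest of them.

31

The 6 values sum to 190, so their minimum is at most ⌊190/6⌋ = 31.
Equality holds with 2 values of 31 and 4 values of 32.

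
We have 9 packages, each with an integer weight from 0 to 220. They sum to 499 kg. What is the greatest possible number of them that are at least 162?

3

If k of the values are ≥ 162, the total is ≥ 162k + 0(9 − k).
Setting 162k + 0(9 − k) ≤ 499 gives 162k ≤ 499, so k ≤ 3.
k = 3 is achieved by 3 values at 162 and 6 at 0, total 486; add 13 to one value (staying below 162) to reach 499.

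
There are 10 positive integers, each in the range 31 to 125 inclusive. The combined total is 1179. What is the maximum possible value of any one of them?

125

To make one integer as large as possible, make the other 9 as small as possible.
The other 9 contribute at least 9 × 31 = 279, leaving at most 1179 − 279 = 900.
But each integer is capped at 125, so the maximum is 125.
Achievable: one at 125 and the other 9 totalling 1054, which fits since 9 × 31 ≤ 1054 ≤ 9 × 125.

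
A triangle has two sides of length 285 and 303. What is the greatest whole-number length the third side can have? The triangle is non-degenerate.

The third side must be less than 285 + 303 = 588.
The largest integer below 588 is 587.

587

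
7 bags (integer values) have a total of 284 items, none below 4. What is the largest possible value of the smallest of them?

40

The 7 values sum to 284, so their minimum is at most ⌊284/7⌋ = 40.
Equality holds with 3 values of 40 and 4 values of 41.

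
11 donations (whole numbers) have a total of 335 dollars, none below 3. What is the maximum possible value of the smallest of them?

30

The 11 values sum to 335, so their minimum is at most ⌊335/11⌋ = 30.
Taking 6 copies of 30 and 5 copies of 31 gives exactly 335, so 30 is attained.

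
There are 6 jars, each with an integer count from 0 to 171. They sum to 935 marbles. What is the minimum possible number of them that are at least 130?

4

Each value short of 130 is at most 129, costing at least 171 − 129 = 42 against the maximum total of 1026.
We can afford to lose at most 1026 − 935 = 91, so at most ⌊91/42⌋ = 2 fall short, and at least 4 are ≥ 130.
Exactly 4 works: 4 values at 171 and 2 at 129 total 942; lower one of the high values by 7 (still ≥ 130) to hit 935.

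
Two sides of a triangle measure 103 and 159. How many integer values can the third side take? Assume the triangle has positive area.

205

The triangle inequality gives |103 − 159| < c < 103 + 159, i.e. 56 < c < 262.
So c can be any integer from 57 to 261: 205 values.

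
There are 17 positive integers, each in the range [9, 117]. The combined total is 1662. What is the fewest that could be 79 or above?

9

Suppose at most 17 − j of them reach 79; then j values are ≤ 78 and the rest ≤ 117.
The total is then ≤ 78·j + 117·(17 − j) = 1989 − 39j. For this to be ≥ 1662 we need j ≤ 8, so at least 17 − 8 = 9 must reach 79.
Exactly 9 works: 9 values at 117 and 8 at 78 total 1677; lower one of the high values by 15 (still ≥ 79) to hit 1662.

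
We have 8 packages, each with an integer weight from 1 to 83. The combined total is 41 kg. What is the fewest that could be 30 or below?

7

Each value above 30 is at least 31, contributing at least 31 − 1 = 30 above the floor 1.
The sum exceeds the floor total 8 by 33, so at most ⌊33/30⌋ = 1 exceed 30, and at least 7 are ≤ 30.
Exactly 7 works: 7 values at 1 and 1 at 31 total 38; raise one of the low values by 3 (still ≤ 30) to hit 41.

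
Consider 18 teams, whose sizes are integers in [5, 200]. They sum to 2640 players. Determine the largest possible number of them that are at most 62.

6

Suppose k of them are at most 62. Those contribute at most 62 each and the rest at most 200 each.
So the total is at most 62k + 200(18 − k) = 3600 − 138k. This must still be ≥ 2640, so k ≤ 6.
k = 6 is achieved by 6 values at 62 and 12 at 200, total 2772; lower one of the 200's by 132 (still > 62) to reach 2640.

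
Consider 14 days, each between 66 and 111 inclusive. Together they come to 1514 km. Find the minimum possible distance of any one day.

71

To make one day as small as possible, make the other 13 as large as possible.
The other 13 contribute at most 13 × 111 = 1443, leaving at least 1514 − 1443 = 71.
Since 71 ≥ 66, this is achievable: one at 71 and 13 at 111.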